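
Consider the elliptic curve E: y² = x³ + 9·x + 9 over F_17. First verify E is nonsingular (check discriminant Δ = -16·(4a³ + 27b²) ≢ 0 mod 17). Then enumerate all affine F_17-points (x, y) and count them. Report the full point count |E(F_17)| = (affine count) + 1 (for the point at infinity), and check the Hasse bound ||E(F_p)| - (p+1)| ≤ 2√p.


Affine points = {(0, 3), (0, 14), (1, 6), (1, 11), (2, 1), (2, 16), (5, 3), (5, 14), (8, 7), (8, 10), (12, 3), (12, 14), (15, 0), (16, 4), (16, 13)}; affine count = 15; |E(F_17)| = 16.

Discriminant check: Δ ∝ 4a³ + 27b² = 4·9³ + 27·9² = 4·729 + 27·81 ≡ 3 (mod 17). Nonzero ⇒ E is nonsingular.
For each x ∈ F_17, compute rhs = x³ + 9·x + 9 mod 17, then count y ∈ F_17 with y² ≡ rhs.
  x = 0: rhs = 9, matching y values: 3, 14 (2 points).
  x = 1: rhs = 2, matching y values: 6, 11 (2 points).
  x = 2: rhs = 1, matching y values: 1, 16 (2 points).
  x = 3: rhs = 12, matching y values: none (0 points).
  x = 4: rhs = 7, matching y values: none (0 points).
  x = 5: rhs = 9, matching y values: 3, 14 (2 points).
  x = 6: rhs = 7, matching y values: none (0 points).
  x = 7: rhs = 7, matching y values: none (0 points).
  x = 8: rhs = 15, matching y values: 7, 10 (2 points).
  x = 9: rhs = 3, matching y values: none (0 points).
  x = 10: rhs = 11, matching y values: none (0 points).
  x = 11: rhs = 11, matching y values: none (0 points).
  x = 12: rhs = 9, matching y values: 3, 14 (2 points).
  x = 13: rhs = 11, matching y values: none (0 points).
  x = 14: rhs = 6, matching y values: none (0 points).
  x = 15: rhs = 0, matching y values: 0 (1 points).
  x = 16: rhs = 16, matching y values: 4, 13 (2 points).
Total affine count: 15.
Full point count |E(F_17)| = 15 + 1 = 16.
Hasse bound: |16 − (17+1)| = |-2| = 2 ≤ 2√17 ≈ 8.2462 ✓.


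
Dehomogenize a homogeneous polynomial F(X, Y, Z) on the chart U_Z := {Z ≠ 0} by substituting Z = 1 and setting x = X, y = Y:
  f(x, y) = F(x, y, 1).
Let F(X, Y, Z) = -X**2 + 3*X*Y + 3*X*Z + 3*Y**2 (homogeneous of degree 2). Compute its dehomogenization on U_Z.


f(x, y) = -x**2 + 3*x*y + 3*x + 3*y**2

On U_Z we set Z = 1. Each monomial c·X^i·Y^j·Z^k in F becomes c·x^i·y^j·1^k = c·x^i·y^j.
Substituting Z = 1: F(X, Y, 1) = -x**2 + 3*x*y + 3*x + 3*y**2.
Note: deg(f) ≤ deg(F) = 2; strict inequality happens when F is divisible by Z (lost terms).


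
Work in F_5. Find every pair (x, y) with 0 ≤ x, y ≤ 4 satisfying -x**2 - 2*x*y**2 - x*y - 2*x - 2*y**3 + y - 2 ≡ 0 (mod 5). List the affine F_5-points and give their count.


Affine F_5-points: {(1, 0), (1, 4), (2, 0), (4, 2)}; count = 4.

For each of the 25 pairs (x, y) ∈ F_5², evaluate f(x, y) mod 5. Record the zeros.
  x = 0: [0↦3, 1↦2, 2↦4, 3↦2, 4↦4]  zeros at y ∈ ∅
  x = 1: [0↦0, 1↦1, 2↦1, 3↦3, 4↦0]  zeros at y ∈ {0, 4}
  x = 2: [0↦0, 1↦3, 2↦1, 3↦2, 4↦4]  zeros at y ∈ {0}
  x = 3: [0↦3, 1↦3, 2↦4, 3↦4, 4↦1]  zeros at y ∈ ∅
  x = 4: [0↦4, 1↦1, 2↦0, 3↦4, 4↦1]  zeros at y ∈ {2}
Collecting zeros: affine points = {(1, 0), (1, 4), (2, 0), (4, 2)}.
Total count |C(F_5)_aff| = 4.


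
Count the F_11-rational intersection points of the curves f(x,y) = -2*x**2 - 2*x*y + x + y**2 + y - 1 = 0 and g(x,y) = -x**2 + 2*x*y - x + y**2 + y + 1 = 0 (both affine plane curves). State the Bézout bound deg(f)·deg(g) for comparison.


Common zeros: {(2, 8), (4, 9)}; count = 2; Bézout bound = 4.

deg(f) = 2, deg(g) = 2, so Bézout bound = 4.
Scan x ∈ F_11. For each x, list the y ∈ F_11 with f(x, y) ≡ 0 and those with g(x, y) ≡ 0 (mod 11); the common zeros in that column are the intersection.
  x = 0: f ≡ 0 at y ∈ {3, 7}; g ≡ 0 at y ∈ ∅; common: ∅.
  x = 1: f ≡ 0 at y ∈ {2, 10}; g ≡ 0 at y ∈ ∅; common: ∅.
  x = 2: f ≡ 0 at y ∈ {6, 8}; g ≡ 0 at y ∈ {8, 9}; common: {8}.
  x = 3: f ≡ 0 at y ∈ {2, 3}; g ≡ 0 at y ∈ {0, 4}; common: ∅.
  x = 4: f ≡ 0 at y ∈ {9}; g ≡ 0 at y ∈ {4, 9}; common: {9}.
  x = 5: f ≡ 0 at y ∈ {4, 5}; g ≡ 0 at y ∈ ∅; common: ∅.
  x = 6: f ≡ 0 at y ∈ {1, 10}; g ≡ 0 at y ∈ {2, 7}; common: ∅.
  x = 7: f ≡ 0 at y ∈ {5, 8}; g ≡ 0 at y ∈ {0, 7}; common: ∅.
  x = 8: f ≡ 0 at y ∈ {0, 4}; g ≡ 0 at y ∈ {2, 3}; common: ∅.
  x = 9: f ≡ 0 at y ∈ {0, 6}; g ≡ 0 at y ∈ ∅; common: ∅.
  x = 10: f ≡ 0 at y ∈ {1, 7}; g ≡ 0 at y ∈ ∅; common: ∅.
Collecting: common zeros = {(2, 8), (4, 9)}, so the count is 2.
Comparison with the Bézout bound: 2 ≤ 4 = deg(f)·deg(g), as expected for curves with no common component (the affine F_11-count falls short of the bound because intersections may lie at infinity, over extension fields, or carry multiplicity).


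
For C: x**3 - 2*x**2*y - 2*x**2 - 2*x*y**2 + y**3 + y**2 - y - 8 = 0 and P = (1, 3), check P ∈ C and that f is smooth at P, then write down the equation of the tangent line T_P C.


Tangent line at P: -31*x + 18*y - 23 = 0.

Step 1: f(1, 3) = 0, so P lies on C.
Step 2: partial derivatives
  f_x(x, y) = 3*x**2 - 4*x*y - 4*x - 2*y**2, f_y(x, y) = -2*x**2 - 4*x*y + 3*y**2 + 2*y - 1.
  f_x(P) = -31, f_y(P) = 18 (gradient nonzero, so P is smooth).
Step 3: tangent line at P: -31·(x − 1) + 18·(y − 3) = 0.
Expanding: -31*x + 18*y - 23 = 0.


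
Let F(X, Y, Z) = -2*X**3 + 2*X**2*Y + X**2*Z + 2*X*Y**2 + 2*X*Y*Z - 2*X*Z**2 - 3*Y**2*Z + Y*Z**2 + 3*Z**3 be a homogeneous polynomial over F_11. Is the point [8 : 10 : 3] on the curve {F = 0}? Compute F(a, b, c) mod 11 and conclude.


F(8,10,3) ≡ 5 (mod 11); P is NOT on the curve.

Evaluate F(8, 10, 3) term-by-term (mod 11).
  -2*X**3 ↦ -2·512·1·1 = -1024
  2*X**2*Y ↦ 2·64·10·1 = 1280
  X**2*Z ↦ 1·64·1·3 = 192
  2*X*Y**2 ↦ 2·8·100·1 = 1600
  2*X*Y*Z ↦ 2·8·10·3 = 480
  -2*X*Z**2 ↦ -2·8·1·9 = -144
  -3*Y**2*Z ↦ -3·1·100·3 = -900
  Y*Z**2 ↦ 1·1·10·9 = 90
  3*Z**3 ↦ 3·1·1·27 = 81
Sum: F(8, 10, 3) = (-1024) + (1280) + (192) + (1600) + (480) + (-144) + (-900) + (90) + (81) = 1655.
Reducing mod 11: 1655 ≡ 5 (mod 11).
Since F(a, b, c) ≡ 5 ≠ 0 (mod 11), P does NOT lie on the curve.


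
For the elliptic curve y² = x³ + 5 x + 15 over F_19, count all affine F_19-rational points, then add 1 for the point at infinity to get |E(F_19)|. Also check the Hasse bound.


Affine points = {(3, 0), (4, 2), (4, 17), (8, 4), (8, 15), (10, 1), (10, 18), (12, 6), (12, 13), (13, 4), (13, 15), (14, 6), (14, 13), (15, 8), (15, 11), (16, 7), (16, 12), (17, 4), (17, 15), (18, 3), (18, 16)}; affine count = 21; |E(F_19)| = 22.

Discriminant check: Δ ∝ 4a³ + 27b² = 4·5³ + 27·15² = 4·125 + 27·225 ≡ 1 (mod 19). Nonzero ⇒ E is nonsingular.
For each x ∈ F_19, compute rhs = x³ + 5·x + 15 mod 19, then count y ∈ F_19 with y² ≡ rhs.
  x = 0: rhs = 15, matching y values: none (0 points).
  x = 1: rhs = 2, matching y values: none (0 points).
  x = 2: rhs = 14, matching y values: none (0 points).
  x = 3: rhs = 0, matching y values: 0 (1 points).
  x = 4: rhs = 4, matching y values: 2, 17 (2 points).
  x = 5: rhs = 13, matching y values: none (0 points).
  x = 6: rhs = 14, matching y values: none (0 points).
  x = 7: rhs = 13, matching y values: none (0 points).
  x = 8: rhs = 16, matching y values: 4, 15 (2 points).
  x = 9: rhs = 10, matching y values: none (0 points).
  x = 10: rhs = 1, matching y values: 1, 18 (2 points).
  x = 11: rhs = 14, matching y values: none (0 points).
  x = 12: rhs = 17, matching y values: 6, 13 (2 points).
  x = 13: rhs = 16, matching y values: 4, 15 (2 points).
  x = 14: rhs = 17, matching y values: 6, 13 (2 points).
  x = 15: rhs = 7, matching y values: 8, 11 (2 points).
  x = 16: rhs = 11, matching y values: 7, 12 (2 points).
  x = 17: rhs = 16, matching y values: 4, 15 (2 points).
  x = 18: rhs = 9, matching y values: 3, 16 (2 points).
Total affine count: 21.
Full point count |E(F_19)| = 21 + 1 = 22.
Hasse bound: |22 − (19+1)| = |2| = 2 ≤ 2√19 ≈ 8.7178 ✓.


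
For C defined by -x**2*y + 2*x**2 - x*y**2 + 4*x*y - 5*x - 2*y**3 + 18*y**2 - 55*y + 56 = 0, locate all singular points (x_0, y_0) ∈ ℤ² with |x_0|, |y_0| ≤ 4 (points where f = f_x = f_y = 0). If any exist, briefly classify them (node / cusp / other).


Singular points: {(-1, 3)}; classification: node.

Compute partial derivatives:
  f_x = -2*x*y + 4*x - y**2 + 4*y - 5.
  f_y = -x**2 - 2*x*y + 4*x - 6*y**2 + 36*y - 55.
Scan x_0 ∈ {−4, ..., 4}. For each x_0, f_y(x_0, y) is a polynomial in y; find its integer roots y ∈ {−4, ..., 4}, then test f_x and f at those candidates.
  x = -4: f_y(-4, y) = -6*y**2 + 44*y - 87; no integer root y with |y| ≤ 4.
  x = -3: f_y(-3, y) = -6*y**2 + 42*y - 76; no integer root y with |y| ≤ 4.
  x = -2: f_y(-2, y) = -6*y**2 + 40*y - 67; no integer root y with |y| ≤ 4.
  x = -1: f_y(-1, y) = -6*y**2 + 38*y - 60; vanishes at y ∈ {3}. (-1, 3): f_x = 0, f = 0 — SINGULAR.
  x = 0: f_y(0, y) = -6*y**2 + 36*y - 55; no integer root y with |y| ≤ 4.
  x = 1: f_y(1, y) = -6*y**2 + 34*y - 52; no integer root y with |y| ≤ 4.
  x = 2: f_y(2, y) = -6*y**2 + 32*y - 51; no integer root y with |y| ≤ 4.
  x = 3: f_y(3, y) = -6*y**2 + 30*y - 52; no integer root y with |y| ≤ 4.
  x = 4: f_y(4, y) = -6*y**2 + 28*y - 55; no integer root y with |y| ≤ 4.
Only singular point on the grid: (-1, 3).
Classify: substitute x = -1 + u, y = 3 + v and expand: f = -u**2*v - u**2 - u*v**2 - 2*v**3 + v**2.
No constant or linear terms (consistent with a singular point). Quadratic part: -u**2 + v**2. Cubic part: -u**2*v - u*v**2 - 2*v**3.
The quadratic part v**2 - u**2 = (v − u)(v + u) splits into two distinct linear factors, so there are two distinct tangent lines y − 3 = ±(x − -1) — this is a node (ordinary double point).
Classification: node.


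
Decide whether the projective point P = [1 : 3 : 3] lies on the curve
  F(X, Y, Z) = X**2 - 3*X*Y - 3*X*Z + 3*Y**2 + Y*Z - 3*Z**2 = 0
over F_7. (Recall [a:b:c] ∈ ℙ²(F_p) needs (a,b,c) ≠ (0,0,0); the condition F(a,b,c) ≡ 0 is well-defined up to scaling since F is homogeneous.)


F(1,3,3) ≡ 6 (mod 7); P is NOT on the curve.

Evaluate F(1, 3, 3) term-by-term (mod 7).
  X**2 ↦ 1·1·1·1 = 1
  -3*X*Y ↦ -3·1·3·1 = -9
  -3*X*Z ↦ -3·1·1·3 = -9
  3*Y**2 ↦ 3·1·9·1 = 27
  Y*Z ↦ 1·1·3·3 = 9
  -3*Z**2 ↦ -3·1·1·9 = -27
Sum: F(1, 3, 3) = (1) + (-9) + (-9) + (27) + (9) + (-27) = -8.
Reducing mod 7: -8 ≡ 6 (mod 7).
Since F(a, b, c) ≡ 6 ≠ 0 (mod 7), P does NOT lie on the curve.


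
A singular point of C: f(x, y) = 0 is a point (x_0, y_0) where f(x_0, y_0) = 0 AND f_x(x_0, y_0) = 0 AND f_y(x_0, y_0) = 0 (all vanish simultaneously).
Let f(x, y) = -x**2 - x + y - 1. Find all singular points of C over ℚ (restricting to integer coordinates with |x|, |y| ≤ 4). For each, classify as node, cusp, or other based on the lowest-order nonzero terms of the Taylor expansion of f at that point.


No singular points in the scanned grid; C is smooth there.

Compute partial derivatives:
  f_x = -2*x - 1.
  f_y = 1.
f_y = 1 is a nonzero constant, so f_y never vanishes: no point (x, y) can satisfy f = f_x = f_y = 0. In particular no (x, y) ∈ {−4, ..., 4}² is singular; the curve is smooth.


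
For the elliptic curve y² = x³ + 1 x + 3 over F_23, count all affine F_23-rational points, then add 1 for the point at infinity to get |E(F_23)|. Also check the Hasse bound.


Affine points = {(0, 7), (0, 16), (2, 6), (2, 17), (4, 5), (4, 18), (5, 8), (5, 15), (6, 8), (6, 15), (7, 10), (7, 13), (10, 1), (10, 22), (12, 8), (12, 15), (14, 1), (14, 22), (15, 9), (15, 14), (19, 2), (19, 21), (21, 4), (21, 19), (22, 1), (22, 22)}; affine count = 26; |E(F_23)| = 27.

Discriminant check: Δ ∝ 4a³ + 27b² = 4·1³ + 27·3² = 4·1 + 27·9 ≡ 17 (mod 23). Nonzero ⇒ E is nonsingular.
For each x ∈ F_23, compute rhs = x³ + 1·x + 3 mod 23, then count y ∈ F_23 with y² ≡ rhs.
  x = 0: rhs = 3, matching y values: 7, 16 (2 points).
  x = 1: rhs = 5, matching y values: none (0 points).
  x = 2: rhs = 13, matching y values: 6, 17 (2 points).
  x = 3: rhs = 10, matching y values: none (0 points).
  x = 4: rhs = 2, matching y values: 5, 18 (2 points).
  x = 5: rhs = 18, matching y values: 8, 15 (2 points).
  x = 6: rhs = 18, matching y values: 8, 15 (2 points).
  x = 7: rhs = 8, matching y values: 10, 13 (2 points).
  x = 8: rhs = 17, matching y values: none (0 points).
  x = 9: rhs = 5, matching y values: none (0 points).
  x = 10: rhs = 1, matching y values: 1, 22 (2 points).
  x = 11: rhs = 11, matching y values: none (0 points).
  x = 12: rhs = 18, matching y values: 8, 15 (2 points).
  x = 13: rhs = 5, matching y values: none (0 points).
  x = 14: rhs = 1, matching y values: 1, 22 (2 points).
  x = 15: rhs = 12, matching y values: 9, 14 (2 points).
  x = 16: rhs = 21, matching y values: none (0 points).
  x = 17: rhs = 11, matching y values: none (0 points).
  x = 18: rhs = 11, matching y values: none (0 points).
  x = 19: rhs = 4, matching y values: 2, 21 (2 points).
  x = 20: rhs = 19, matching y values: none (0 points).
  x = 21: rhs = 16, matching y values: 4, 19 (2 points).
  x = 22: rhs = 1, matching y values: 1, 22 (2 points).
Total affine count: 26.
Full point count |E(F_23)| = 26 + 1 = 27.
Hasse bound: |27 − (23+1)| = |3| = 3 ≤ 2√23 ≈ 9.5917 ✓.


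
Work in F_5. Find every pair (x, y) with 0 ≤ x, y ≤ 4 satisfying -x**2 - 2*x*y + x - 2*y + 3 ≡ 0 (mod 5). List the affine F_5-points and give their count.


Affine F_5-points: {(0, 4), (1, 2), (2, 1), (3, 4)}; count = 4.

For each of the 25 pairs (x, y) ∈ F_5², evaluate f(x, y) mod 5. Record the zeros.
  x = 0: [0↦3, 1↦1, 2↦4, 3↦2, 4↦0]  zeros at y ∈ {4}
  x = 1: [0↦3, 1↦4, 2↦0, 3↦1, 4↦2]  zeros at y ∈ {2}
  x = 2: [0↦1, 1↦0, 2↦4, 3↦3, 4↦2]  zeros at y ∈ {1}
  x = 3: [0↦2, 1↦4, 2↦1, 3↦3, 4↦0]  zeros at y ∈ {4}
  x = 4: [0↦1, 1↦1, 2↦1, 3↦1, 4↦1]  zeros at y ∈ ∅
Collecting zeros: affine points = {(0, 4), (1, 2), (2, 1), (3, 4)}.
Total count |C(F_5)_aff| = 4.


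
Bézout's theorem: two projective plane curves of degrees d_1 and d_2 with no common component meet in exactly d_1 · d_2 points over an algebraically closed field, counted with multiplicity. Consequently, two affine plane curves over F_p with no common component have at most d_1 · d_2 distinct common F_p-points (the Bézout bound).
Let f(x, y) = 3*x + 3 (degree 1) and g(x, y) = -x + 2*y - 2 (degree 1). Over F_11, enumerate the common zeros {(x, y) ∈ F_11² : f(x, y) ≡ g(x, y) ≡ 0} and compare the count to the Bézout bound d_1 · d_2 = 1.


Common zeros: {(10, 6)}; count = 1; Bézout bound = 1.

deg(f) = 1, deg(g) = 1, so Bézout bound = 1.
Scan x ∈ F_11. For each x, list the y ∈ F_11 with f(x, y) ≡ 0 and those with g(x, y) ≡ 0 (mod 11); the common zeros in that column are the intersection.
  x = 0: f ≡ 0 at y ∈ ∅; g ≡ 0 at y ∈ {1}; common: ∅.
  x = 1: f ≡ 0 at y ∈ ∅; g ≡ 0 at y ∈ {7}; common: ∅.
  x = 2: f ≡ 0 at y ∈ ∅; g ≡ 0 at y ∈ {2}; common: ∅.
  x = 3: f ≡ 0 at y ∈ ∅; g ≡ 0 at y ∈ {8}; common: ∅.
  x = 4: f ≡ 0 at y ∈ ∅; g ≡ 0 at y ∈ {3}; common: ∅.
  x = 5: f ≡ 0 at y ∈ ∅; g ≡ 0 at y ∈ {9}; common: ∅.
  x = 6: f ≡ 0 at y ∈ ∅; g ≡ 0 at y ∈ {4}; common: ∅.
  x = 7: f ≡ 0 at y ∈ ∅; g ≡ 0 at y ∈ {10}; common: ∅.
  x = 8: f ≡ 0 at y ∈ ∅; g ≡ 0 at y ∈ {5}; common: ∅.
  x = 9: f ≡ 0 at y ∈ ∅; g ≡ 0 at y ∈ {0}; common: ∅.
  x = 10: f ≡ 0 at y ∈ {0, 1, 2, 3, 4, 5, 6, 7, 8, 9, 10}; g ≡ 0 at y ∈ {6}; common: {6}.
Collecting: common zeros = {(10, 6)}, so the count is 1.
Comparison with the Bézout bound: 1 ≤ 1 = deg(f)·deg(g), as expected for curves with no common component (the bound is attained).


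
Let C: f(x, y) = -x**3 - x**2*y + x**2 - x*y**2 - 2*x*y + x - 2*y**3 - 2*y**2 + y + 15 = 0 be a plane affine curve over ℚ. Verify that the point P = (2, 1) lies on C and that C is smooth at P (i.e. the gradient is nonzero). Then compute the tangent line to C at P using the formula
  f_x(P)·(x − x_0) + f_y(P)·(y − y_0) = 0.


Tangent line at P: -14*x - 21*y + 49 = 0.

Step 1: f(2, 1) = 0, so P lies on C.
Step 2: partial derivatives
  f_x(x, y) = -3*x**2 - 2*x*y + 2*x - y**2 - 2*y + 1, f_y(x, y) = -x**2 - 2*x*y - 2*x - 6*y**2 - 4*y + 1.
  f_x(P) = -14, f_y(P) = -21 (gradient nonzero, so P is smooth).
Step 3: tangent line at P: -14·(x − 2) + -21·(y − 1) = 0.
Expanding: -14*x - 21*y + 49 = 0.


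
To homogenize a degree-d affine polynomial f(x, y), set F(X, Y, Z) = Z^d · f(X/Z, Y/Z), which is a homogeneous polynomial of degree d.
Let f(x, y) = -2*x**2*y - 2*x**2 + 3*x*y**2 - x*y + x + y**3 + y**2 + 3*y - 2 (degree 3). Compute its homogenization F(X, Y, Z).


F(X, Y, Z) = -2*X**2*Y - 2*X**2*Z + 3*X*Y**2 - X*Y*Z + X*Z**2 + Y**3 + Y**2*Z + 3*Y*Z**2 - 2*Z**3

deg(f) = 3.
Substitute x = X/Z, y = Y/Z into f, then multiply by Z^3.
  monomial -2·x^2·y^1 ↦ -2·X^2·Y^1·Z^0.
  monomial -2·x^2·y^0 ↦ -2·X^2·Y^0·Z^1.
  monomial 3·x^1·y^2 ↦ 3·X^1·Y^2·Z^0.
  monomial -1·x^1·y^1 ↦ -1·X^1·Y^1·Z^1.
  monomial 1·x^1·y^0 ↦ 1·X^1·Y^0·Z^2.
  monomial 1·x^0·y^3 ↦ 1·X^0·Y^3·Z^0.
  monomial 1·x^0·y^2 ↦ 1·X^0·Y^2·Z^1.
  monomial 3·x^0·y^1 ↦ 3·X^0·Y^1·Z^2.
  monomial -2·x^0·y^0 ↦ -2·X^0·Y^0·Z^3.
Collecting: F(X, Y, Z) = -2*X**2*Y - 2*X**2*Z + 3*X*Y**2 - X*Y*Z + X*Z**2 + Y**3 + Y**2*Z + 3*Y*Z**2 - 2*Z**3.


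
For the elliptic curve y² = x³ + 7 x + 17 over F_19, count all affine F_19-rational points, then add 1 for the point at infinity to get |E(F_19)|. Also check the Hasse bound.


Affine points = {(0, 6), (0, 13), (1, 5), (1, 14), (2, 1), (2, 18), (5, 5), (5, 14), (6, 3), (6, 16), (9, 7), (9, 12), (10, 2), (10, 17), (11, 0), (12, 9), (12, 10), (13, 5), (13, 14), (14, 3), (14, 16), (15, 1), (15, 18), (16, 8), (16, 11), (18, 3), (18, 16)}; affine count = 27; |E(F_19)| = 28.

Discriminant check: Δ ∝ 4a³ + 27b² = 4·7³ + 27·17² = 4·343 + 27·289 ≡ 17 (mod 19). Nonzero ⇒ E is nonsingular.
For each x ∈ F_19, compute rhs = x³ + 7·x + 17 mod 19, then count y ∈ F_19 with y² ≡ rhs.
  x = 0: rhs = 17, matching y values: 6, 13 (2 points).
  x = 1: rhs = 6, matching y values: 5, 14 (2 points).
  x = 2: rhs = 1, matching y values: 1, 18 (2 points).
  x = 3: rhs = 8, matching y values: none (0 points).
  x = 4: rhs = 14, matching y values: none (0 points).
  x = 5: rhs = 6, matching y values: 5, 14 (2 points).
  x = 6: rhs = 9, matching y values: 3, 16 (2 points).
  x = 7: rhs = 10, matching y values: none (0 points).
  x = 8: rhs = 15, matching y values: none (0 points).
  x = 9: rhs = 11, matching y values: 7, 12 (2 points).
  x = 10: rhs = 4, matching y values: 2, 17 (2 points).
  x = 11: rhs = 0, matching y values: 0 (1 points).
  x = 12: rhs = 5, matching y values: 9, 10 (2 points).
  x = 13: rhs = 6, matching y values: 5, 14 (2 points).
  x = 14: rhs = 9, matching y values: 3, 16 (2 points).
  x = 15: rhs = 1, matching y values: 1, 18 (2 points).
  x = 16: rhs = 7, matching y values: 8, 11 (2 points).
  x = 17: rhs = 14, matching y values: none (0 points).
  x = 18: rhs = 9, matching y values: 3, 16 (2 points).
Total affine count: 27.
Full point count |E(F_19)| = 27 + 1 = 28.
Hasse bound: |28 − (19+1)| = |8| = 8 ≤ 2√19 ≈ 8.7178 ✓.


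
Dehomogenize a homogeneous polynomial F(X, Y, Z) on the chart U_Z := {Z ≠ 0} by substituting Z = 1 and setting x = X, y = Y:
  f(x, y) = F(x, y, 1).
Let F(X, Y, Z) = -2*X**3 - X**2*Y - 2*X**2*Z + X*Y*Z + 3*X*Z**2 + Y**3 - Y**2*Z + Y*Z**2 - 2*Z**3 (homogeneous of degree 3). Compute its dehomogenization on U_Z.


f(x, y) = -2*x**3 - x**2*y - 2*x**2 + x*y + 3*x + y**3 - y**2 + y - 2

On U_Z we set Z = 1. Each monomial c·X^i·Y^j·Z^k in F becomes c·x^i·y^j·1^k = c·x^i·y^j.
Substituting Z = 1: F(X, Y, 1) = -2*x**3 - x**2*y - 2*x**2 + x*y + 3*x + y**3 - y**2 + y - 2.
Note: deg(f) ≤ deg(F) = 3; strict inequality happens when F is divisible by Z (lost terms).


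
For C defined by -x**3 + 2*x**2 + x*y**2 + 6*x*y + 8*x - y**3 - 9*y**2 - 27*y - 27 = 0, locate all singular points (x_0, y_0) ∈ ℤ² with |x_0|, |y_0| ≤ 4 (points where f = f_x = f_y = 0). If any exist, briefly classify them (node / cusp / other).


Singular points: {(1, -3)}; classification: node.

Compute partial derivatives:
  f_x = -3*x**2 + 4*x + y**2 + 6*y + 8.
  f_y = 2*x*y + 6*x - 3*y**2 - 18*y - 27.
Scan x_0 ∈ {−4, ..., 4}. For each x_0, f_y(x_0, y) is a polynomial in y; find its integer roots y ∈ {−4, ..., 4}, then test f_x and f at those candidates.
  x = -4: f_y(-4, y) = -3*y**2 - 26*y - 51; vanishes at y ∈ {-3}. (-4, -3): f_x = -65 ≠ 0.
  x = -3: f_y(-3, y) = -3*y**2 - 24*y - 45; vanishes at y ∈ {-3}. (-3, -3): f_x = -40 ≠ 0.
  x = -2: f_y(-2, y) = -3*y**2 - 22*y - 39; vanishes at y ∈ {-3}. (-2, -3): f_x = -21 ≠ 0.
  x = -1: f_y(-1, y) = -3*y**2 - 20*y - 33; vanishes at y ∈ {-3}. (-1, -3): f_x = -8 ≠ 0.
  x = 0: f_y(0, y) = -3*y**2 - 18*y - 27; vanishes at y ∈ {-3}. (0, -3): f_x = -1 ≠ 0.
  x = 1: f_y(1, y) = -3*y**2 - 16*y - 21; vanishes at y ∈ {-3}. (1, -3): f_x = 0, f = 0 — SINGULAR.
  x = 2: f_y(2, y) = -3*y**2 - 14*y - 15; vanishes at y ∈ {-3}. (2, -3): f_x = -5 ≠ 0.
  x = 3: f_y(3, y) = -3*y**2 - 12*y - 9; vanishes at y ∈ {-3, -1}. (3, -3): f_x = -16 ≠ 0; (3, -1): f_x = -12 ≠ 0.
  x = 4: f_y(4, y) = -3*y**2 - 10*y - 3; vanishes at y ∈ {-3}. (4, -3): f_x = -33 ≠ 0.
Only singular point on the grid: (1, -3).
Classify: substitute x = 1 + u, y = -3 + v and expand: f = -u**3 - u**2 + u*v**2 - v**3 + v**2.
No constant or linear terms (consistent with a singular point). Quadratic part: -u**2 + v**2. Cubic part: -u**3 + u*v**2 - v**3.
The quadratic part v**2 - u**2 = (v − u)(v + u) splits into two distinct linear factors, so there are two distinct tangent lines y − -3 = ±(x − 1) — this is a node (ordinary double point).
Classification: node.


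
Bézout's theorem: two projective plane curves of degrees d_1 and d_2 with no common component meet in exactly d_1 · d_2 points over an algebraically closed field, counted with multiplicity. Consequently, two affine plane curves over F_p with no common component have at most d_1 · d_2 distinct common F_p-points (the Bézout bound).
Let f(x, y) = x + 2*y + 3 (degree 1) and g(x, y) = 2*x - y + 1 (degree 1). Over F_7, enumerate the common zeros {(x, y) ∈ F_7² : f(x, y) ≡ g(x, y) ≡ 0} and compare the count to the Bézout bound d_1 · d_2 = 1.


Common zeros: {(6, 6)}; count = 1; Bézout bound = 1.

deg(f) = 1, deg(g) = 1, so Bézout bound = 1.
Scan x ∈ F_7. For each x, list the y ∈ F_7 with f(x, y) ≡ 0 and those with g(x, y) ≡ 0 (mod 7); the common zeros in that column are the intersection.
  x = 0: f ≡ 0 at y ∈ {2}; g ≡ 0 at y ∈ {1}; common: ∅.
  x = 1: f ≡ 0 at y ∈ {5}; g ≡ 0 at y ∈ {3}; common: ∅.
  x = 2: f ≡ 0 at y ∈ {1}; g ≡ 0 at y ∈ {5}; common: ∅.
  x = 3: f ≡ 0 at y ∈ {4}; g ≡ 0 at y ∈ {0}; common: ∅.
  x = 4: f ≡ 0 at y ∈ {0}; g ≡ 0 at y ∈ {2}; common: ∅.
  x = 5: f ≡ 0 at y ∈ {3}; g ≡ 0 at y ∈ {4}; common: ∅.
  x = 6: f ≡ 0 at y ∈ {6}; g ≡ 0 at y ∈ {6}; common: {6}.
Collecting: common zeros = {(6, 6)}, so the count is 1.
Comparison with the Bézout bound: 1 ≤ 1 = deg(f)·deg(g), as expected for curves with no common component (the bound is attained).


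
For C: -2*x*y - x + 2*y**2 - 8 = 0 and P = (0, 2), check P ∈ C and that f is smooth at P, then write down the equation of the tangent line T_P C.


Tangent line at P: -5*x + 8*y - 16 = 0.

Step 1: f(0, 2) = 0, so P lies on C.
Step 2: partial derivatives
  f_x(x, y) = -2*y - 1, f_y(x, y) = -2*x + 4*y.
  f_x(P) = -5, f_y(P) = 8 (gradient nonzero, so P is smooth).
Step 3: tangent line at P: -5·(x − 0) + 8·(y − 2) = 0.
Expanding: -5*x + 8*y - 16 = 0.


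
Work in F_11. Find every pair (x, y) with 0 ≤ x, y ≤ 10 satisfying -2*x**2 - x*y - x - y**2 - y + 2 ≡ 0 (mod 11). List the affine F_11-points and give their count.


Affine F_11-points: {(0, 1), (0, 9), (1, 10), (5, 8), (6, 6), (6, 9), (7, 6), (7, 8), (10, 1), (10, 10)}; count = 10.

For each of the 121 pairs (x, y) ∈ F_11², evaluate f(x, y) mod 11. Record the zeros.
  x = 0: [0↦2, 1↦0, 2↦7, 3↦1, 4↦4, 5↦5, 6↦4, 7↦1, 8↦7, 9↦0, 10↦2]  zeros at y ∈ {1, 9}
  x = 1: [0↦10, 1↦7, 2↦2, 3↦6, 4↦8, 5↦8, 6↦6, 7↦2, 8↦7, 9↦10, 10↦0]  zeros at y ∈ {10}
  x = 2: [0↦3, 1↦10, 2↦4, 3↦7, 4↦8, 5↦7, 6↦4, 7↦10, 8↦3, 9↦5, 10↦5]  zeros at y ∈ ∅
  x = 3: [0↦3, 1↦9, 2↦2, 3↦4, 4↦4, 5↦2, 6↦9, 7↦3, 8↦6, 9↦7, 10↦6]  zeros at y ∈ ∅
  x = 4: [0↦10, 1↦4, 2↦7, 3↦8, 4↦7, 5↦4, 6↦10, 7↦3, 8↦5, 9↦5, 10↦3]  zeros at y ∈ ∅
  x = 5: [0↦2, 1↦6, 2↦8, 3↦8, 4↦6, 5↦2, 6↦7, 7↦10, 8↦0, 9↦10, 10↦7]  zeros at y ∈ {8}
  x = 6: [0↦1, 1↦4, 2↦5, 3↦4, 4↦1, 5↦7, 6↦0, 7↦2, 8↦2, 9↦0, 10↦7]  zeros at y ∈ {6, 9}
  x = 7: [0↦7, 1↦9, 2↦9, 3↦7, 4↦3, 5↦8, 6↦0, 7↦1, 8↦0, 9↦8, 10↦3]  zeros at y ∈ {6, 8}
  x = 8: [0↦9, 1↦10, 2↦9, 3↦6, 4↦1, 5↦5, 6↦7, 7↦7, 8↦5, 9↦1, 10↦6]  zeros at y ∈ ∅
  x = 9: [0↦7, 1↦7, 2↦5, 3↦1, 4↦6, 5↦9, 6↦10, 7↦9, 8↦6, 9↦1, 10↦5]  zeros at y ∈ ∅
  x = 10: [0↦1, 1↦0, 2↦8, 3↦3, 4↦7, 5↦9, 6↦9, 7↦7, 8↦3, 9↦8, 10↦0]  zeros at y ∈ {1, 10}
Collecting zeros: affine points = {(0, 1), (0, 9), (1, 10), (5, 8), (6, 6), (6, 9), (7, 6), (7, 8), (10, 1), (10, 10)}.
Total count |C(F_11)_aff| = 10.


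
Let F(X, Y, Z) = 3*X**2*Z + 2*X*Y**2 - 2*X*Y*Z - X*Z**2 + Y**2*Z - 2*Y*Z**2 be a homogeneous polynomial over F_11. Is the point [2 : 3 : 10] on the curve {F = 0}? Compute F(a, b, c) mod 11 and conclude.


F(2,3,10) ≡ 8 (mod 11); P is NOT on the curve.

Evaluate F(2, 3, 10) term-by-term (mod 11).
  3*X**2*Z ↦ 3·4·1·10 = 120
  2*X*Y**2 ↦ 2·2·9·1 = 36
  -2*X*Y*Z ↦ -2·2·3·10 = -120
  -X*Z**2 ↦ -1·2·1·100 = -200
  Y**2*Z ↦ 1·1·9·10 = 90
  -2*Y*Z**2 ↦ -2·1·3·100 = -600
Sum: F(2, 3, 10) = (120) + (36) + (-120) + (-200) + (90) + (-600) = -674.
Reducing mod 11: -674 ≡ 8 (mod 11).
Since F(a, b, c) ≡ 8 ≠ 0 (mod 11), P does NOT lie on the curve.


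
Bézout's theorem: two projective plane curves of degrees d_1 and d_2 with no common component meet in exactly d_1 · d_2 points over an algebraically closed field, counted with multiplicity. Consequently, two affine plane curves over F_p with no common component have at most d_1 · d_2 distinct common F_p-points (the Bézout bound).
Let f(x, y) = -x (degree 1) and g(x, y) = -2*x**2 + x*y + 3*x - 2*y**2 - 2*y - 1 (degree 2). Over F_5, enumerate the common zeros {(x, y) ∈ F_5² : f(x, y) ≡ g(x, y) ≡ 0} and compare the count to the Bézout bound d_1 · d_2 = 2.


Common zeros: {(0, 1), (0, 3)}; count = 2; Bézout bound = 2.

deg(f) = 1, deg(g) = 2, so Bézout bound = 2.
Scan x ∈ F_5. For each x, list the y ∈ F_5 with f(x, y) ≡ 0 and those with g(x, y) ≡ 0 (mod 5); the common zeros in that column are the intersection.
  x = 0: f ≡ 0 at y ∈ {0, 1, 2, 3, 4}; g ≡ 0 at y ∈ {1, 3}; common: {1, 3}.
  x = 1: f ≡ 0 at y ∈ ∅; g ≡ 0 at y ∈ {0, 2}; common: ∅.
  x = 2: f ≡ 0 at y ∈ ∅; g ≡ 0 at y ∈ {1, 4}; common: ∅.
  x = 3: f ≡ 0 at y ∈ ∅; g ≡ 0 at y ∈ {0, 3}; common: ∅.
  x = 4: f ≡ 0 at y ∈ ∅; g ≡ 0 at y ∈ {2, 4}; common: ∅.
Collecting: common zeros = {(0, 1), (0, 3)}, so the count is 2.
Comparison with the Bézout bound: 2 ≤ 2 = deg(f)·deg(g), as expected for curves with no common component (the bound is attained).


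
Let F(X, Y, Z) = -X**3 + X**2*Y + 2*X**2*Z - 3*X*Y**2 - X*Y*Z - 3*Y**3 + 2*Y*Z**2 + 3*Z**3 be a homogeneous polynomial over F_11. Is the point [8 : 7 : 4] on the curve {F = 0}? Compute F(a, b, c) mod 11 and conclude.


F(8,7,4) ≡ 8 (mod 11); P is NOT on the curve.

Evaluate F(8, 7, 4) term-by-term (mod 11).
  -X**3 ↦ -1·512·1·1 = -512
  X**2*Y ↦ 1·64·7·1 = 448
  2*X**2*Z ↦ 2·64·1·4 = 512
  -3*X*Y**2 ↦ -3·8·49·1 = -1176
  -X*Y*Z ↦ -1·8·7·4 = -224
  -3*Y**3 ↦ -3·1·343·1 = -1029
  2*Y*Z**2 ↦ 2·1·7·16 = 224
  3*Z**3 ↦ 3·1·1·64 = 192
Sum: F(8, 7, 4) = (-512) + (448) + (512) + (-1176) + (-224) + (-1029) + (224) + (192) = -1565.
Reducing mod 11: -1565 ≡ 8 (mod 11).
Since F(a, b, c) ≡ 8 ≠ 0 (mod 11), P does NOT lie on the curve.


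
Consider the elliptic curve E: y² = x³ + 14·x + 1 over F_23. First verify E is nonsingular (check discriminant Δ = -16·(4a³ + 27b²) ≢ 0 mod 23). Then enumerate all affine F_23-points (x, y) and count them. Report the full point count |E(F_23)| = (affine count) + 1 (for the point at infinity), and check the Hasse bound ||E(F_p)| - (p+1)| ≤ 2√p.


Affine points = {(0, 1), (0, 22), (1, 4), (1, 19), (3, 1), (3, 22), (4, 11), (4, 12), (5, 9), (5, 14), (6, 5), (6, 18), (8, 2), (8, 21), (17, 0), (18, 6), (18, 17), (20, 1), (20, 22), (22, 3), (22, 20)}; affine count = 21; |E(F_23)| = 22.

Discriminant check: Δ ∝ 4a³ + 27b² = 4·14³ + 27·1² = 4·2744 + 27·1 ≡ 9 (mod 23). Nonzero ⇒ E is nonsingular.
For each x ∈ F_23, compute rhs = x³ + 14·x + 1 mod 23, then count y ∈ F_23 with y² ≡ rhs.
  x = 0: rhs = 1, matching y values: 1, 22 (2 points).
  x = 1: rhs = 16, matching y values: 4, 19 (2 points).
  x = 2: rhs = 14, matching y values: none (0 points).
  x = 3: rhs = 1, matching y values: 1, 22 (2 points).
  x = 4: rhs = 6, matching y values: 11, 12 (2 points).
  x = 5: rhs = 12, matching y values: 9, 14 (2 points).
  x = 6: rhs = 2, matching y values: 5, 18 (2 points).
  x = 7: rhs = 5, matching y values: none (0 points).
  x = 8: rhs = 4, matching y values: 2, 21 (2 points).
  x = 9: rhs = 5, matching y values: none (0 points).
  x = 10: rhs = 14, matching y values: none (0 points).
  x = 11: rhs = 14, matching y values: none (0 points).
  x = 12: rhs = 11, matching y values: none (0 points).
  x = 13: rhs = 11, matching y values: none (0 points).
  x = 14: rhs = 20, matching y values: none (0 points).
  x = 15: rhs = 21, matching y values: none (0 points).
  x = 16: rhs = 20, matching y values: none (0 points).
  x = 17: rhs = 0, matching y values: 0 (1 points).
  x = 18: rhs = 13, matching y values: 6, 17 (2 points).
  x = 19: rhs = 19, matching y values: none (0 points).
  x = 20: rhs = 1, matching y values: 1, 22 (2 points).
  x = 21: rhs = 11, matching y values: none (0 points).
  x = 22: rhs = 9, matching y values: 3, 20 (2 points).
Total affine count: 21.
Full point count |E(F_23)| = 21 + 1 = 22.
Hasse bound: |22 − (23+1)| = |-2| = 2 ≤ 2√23 ≈ 9.5917 ✓.


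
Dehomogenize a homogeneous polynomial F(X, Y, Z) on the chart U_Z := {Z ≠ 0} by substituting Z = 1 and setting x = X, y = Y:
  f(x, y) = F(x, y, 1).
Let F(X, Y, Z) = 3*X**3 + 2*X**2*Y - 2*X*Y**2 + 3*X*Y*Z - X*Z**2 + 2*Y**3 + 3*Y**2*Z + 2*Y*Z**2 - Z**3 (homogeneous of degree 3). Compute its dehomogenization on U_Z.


f(x, y) = 3*x**3 + 2*x**2*y - 2*x*y**2 + 3*x*y - x + 2*y**3 + 3*y**2 + 2*y - 1

On U_Z we set Z = 1. Each monomial c·X^i·Y^j·Z^k in F becomes c·x^i·y^j·1^k = c·x^i·y^j.
Substituting Z = 1: F(X, Y, 1) = 3*x**3 + 2*x**2*y - 2*x*y**2 + 3*x*y - x + 2*y**3 + 3*y**2 + 2*y - 1.
Note: deg(f) ≤ deg(F) = 3; strict inequality happens when F is divisible by Z (lost terms).


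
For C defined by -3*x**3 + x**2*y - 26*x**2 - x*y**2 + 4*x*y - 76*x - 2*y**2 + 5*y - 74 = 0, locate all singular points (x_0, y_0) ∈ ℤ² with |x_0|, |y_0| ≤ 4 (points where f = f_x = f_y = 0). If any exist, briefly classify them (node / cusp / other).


Singular points: {(-3, -1)}; classification: cusp.

Compute partial derivatives:
  f_x = -9*x**2 + 2*x*y - 52*x - y**2 + 4*y - 76.
  f_y = x**2 - 2*x*y + 4*x - 4*y + 5.
Scan x_0 ∈ {−4, ..., 4}. For each x_0, f_y(x_0, y) is a polynomial in y; find its integer roots y ∈ {−4, ..., 4}, then test f_x and f at those candidates.
  x = -4: f_y(-4, y) = 4*y + 5; no integer root y with |y| ≤ 4.
  x = -3: f_y(-3, y) = 2*y + 2; vanishes at y ∈ {-1}. (-3, -1): f_x = 0, f = 0 — SINGULAR.
  x = -2: f_y(-2, y) = 1; no integer root y with |y| ≤ 4.
  x = -1: f_y(-1, y) = 2 - 2*y; vanishes at y ∈ {1}. (-1, 1): f_x = -32 ≠ 0.
  x = 0: f_y(0, y) = 5 - 4*y; no integer root y with |y| ≤ 4.
  x = 1: f_y(1, y) = 10 - 6*y; no integer root y with |y| ≤ 4.
  x = 2: f_y(2, y) = 17 - 8*y; no integer root y with |y| ≤ 4.
  x = 3: f_y(3, y) = 26 - 10*y; no integer root y with |y| ≤ 4.
  x = 4: f_y(4, y) = 37 - 12*y; no integer root y with |y| ≤ 4.
Only singular point on the grid: (-3, -1).
Classify: substitute x = -3 + u, y = -1 + v and expand: f = -3*u**3 + u**2*v - u*v**2 + v**2.
No constant or linear terms (consistent with a singular point). Quadratic part: v**2. Cubic part: -3*u**3 + u**2*v - u*v**2.
The quadratic part v**2 is a perfect square, so there is a single (double) tangent line v = 0, i.e. y = -1. Restricting the cubic part to that line (v = 0) leaves -3*u**3 ≠ 0, so f is not divisible by v and the branch is v² ≈ 3*u**3 to lowest order — this is a cusp.
Classification: cusp.


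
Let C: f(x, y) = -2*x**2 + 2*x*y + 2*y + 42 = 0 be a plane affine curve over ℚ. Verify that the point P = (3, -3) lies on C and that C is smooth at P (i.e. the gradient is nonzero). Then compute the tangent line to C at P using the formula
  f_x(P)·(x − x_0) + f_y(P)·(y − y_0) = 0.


Tangent line at P: -18*x + 8*y + 78 = 0.

Step 1: f(3, -3) = 0, so P lies on C.
Step 2: partial derivatives
  f_x(x, y) = -4*x + 2*y, f_y(x, y) = 2*x + 2.
  f_x(P) = -18, f_y(P) = 8 (gradient nonzero, so P is smooth).
Step 3: tangent line at P: -18·(x − 3) + 8·(y − -3) = 0.
Expanding: -18*x + 8*y + 78 = 0.


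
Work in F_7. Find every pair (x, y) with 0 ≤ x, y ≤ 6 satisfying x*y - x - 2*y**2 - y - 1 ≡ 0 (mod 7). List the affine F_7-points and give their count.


Affine F_7-points: {(0, 5), (3, 4), (4, 2), (4, 3), (6, 0), (6, 6)}; count = 6.

For each of the 49 pairs (x, y) ∈ F_7², evaluate f(x, y) mod 7. Record the zeros.
  x = 0: [0↦6, 1↦3, 2↦3, 3↦6, 4↦5, 5↦0, 6↦5]  zeros at y ∈ {5}
  x = 1: [0↦5, 1↦3, 2↦4, 3↦1, 4↦1, 5↦4, 6↦3]  zeros at y ∈ ∅
  x = 2: [0↦4, 1↦3, 2↦5, 3↦3, 4↦4, 5↦1, 6↦1]  zeros at y ∈ ∅
  x = 3: [0↦3, 1↦3, 2↦6, 3↦5, 4↦0, 5↦5, 6↦6]  zeros at y ∈ {4}
  x = 4: [0↦2, 1↦3, 2↦0, 3↦0, 4↦3, 5↦2, 6↦4]  zeros at y ∈ {2, 3}
  x = 5: [0↦1, 1↦3, 2↦1, 3↦2, 4↦6, 5↦6, 6↦2]  zeros at y ∈ ∅
  x = 6: [0↦0, 1↦3, 2↦2, 3↦4, 4↦2, 5↦3, 6↦0]  zeros at y ∈ {0, 6}
Collecting zeros: affine points = {(0, 5), (3, 4), (4, 2), (4, 3), (6, 0), (6, 6)}.
Total count |C(F_7)_aff| = 6.


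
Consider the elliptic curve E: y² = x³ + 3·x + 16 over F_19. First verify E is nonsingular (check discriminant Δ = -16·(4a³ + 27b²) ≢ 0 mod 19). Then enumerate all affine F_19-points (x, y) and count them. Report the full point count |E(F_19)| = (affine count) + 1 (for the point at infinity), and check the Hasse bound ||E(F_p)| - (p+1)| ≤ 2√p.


Affine points = {(0, 4), (0, 15), (1, 1), (1, 18), (2, 7), (2, 12), (4, 4), (4, 15), (5, 2), (5, 17), (7, 0), (8, 1), (8, 18), (10, 1), (10, 18), (14, 3), (14, 16), (15, 4), (15, 15)}; affine count = 19; |E(F_19)| = 20.

Discriminant check: Δ ∝ 4a³ + 27b² = 4·3³ + 27·16² = 4·27 + 27·256 ≡ 9 (mod 19). Nonzero ⇒ E is nonsingular.
For each x ∈ F_19, compute rhs = x³ + 3·x + 16 mod 19, then count y ∈ F_19 with y² ≡ rhs.
  x = 0: rhs = 16, matching y values: 4, 15 (2 points).
  x = 1: rhs = 1, matching y values: 1, 18 (2 points).
  x = 2: rhs = 11, matching y values: 7, 12 (2 points).
  x = 3: rhs = 14, matching y values: none (0 points).
  x = 4: rhs = 16, matching y values: 4, 15 (2 points).
  x = 5: rhs = 4, matching y values: 2, 17 (2 points).
  x = 6: rhs = 3, matching y values: none (0 points).
  x = 7: rhs = 0, matching y values: 0 (1 points).
  x = 8: rhs = 1, matching y values: 1, 18 (2 points).
  x = 9: rhs = 12, matching y values: none (0 points).
  x = 10: rhs = 1, matching y values: 1, 18 (2 points).
  x = 11: rhs = 12, matching y values: none (0 points).
  x = 12: rhs = 13, matching y values: none (0 points).
  x = 13: rhs = 10, matching y values: none (0 points).
  x = 14: rhs = 9, matching y values: 3, 16 (2 points).
  x = 15: rhs = 16, matching y values: 4, 15 (2 points).
  x = 16: rhs = 18, matching y values: none (0 points).
  x = 17: rhs = 2, matching y values: none (0 points).
  x = 18: rhs = 12, matching y values: none (0 points).
Total affine count: 19.
Full point count |E(F_19)| = 19 + 1 = 20.
Hasse bound: |20 − (19+1)| = |0| = 0 ≤ 2√19 ≈ 8.7178 ✓.


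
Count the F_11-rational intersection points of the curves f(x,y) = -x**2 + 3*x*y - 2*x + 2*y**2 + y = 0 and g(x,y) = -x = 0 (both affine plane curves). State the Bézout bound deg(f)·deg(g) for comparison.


Common zeros: {(0, 0), (0, 5)}; count = 2; Bézout bound = 2.

deg(f) = 2, deg(g) = 1, so Bézout bound = 2.
Scan x ∈ F_11. For each x, list the y ∈ F_11 with f(x, y) ≡ 0 and those with g(x, y) ≡ 0 (mod 11); the common zeros in that column are the intersection.
  x = 0: f ≡ 0 at y ∈ {0, 5}; g ≡ 0 at y ∈ {0, 1, 2, 3, 4, 5, 6, 7, 8, 9, 10}; common: {0, 5}.
  x = 1: f ≡ 0 at y ∈ ∅; g ≡ 0 at y ∈ ∅; common: ∅.
  x = 2: f ≡ 0 at y ∈ {5, 8}; g ≡ 0 at y ∈ ∅; common: ∅.
  x = 3: f ≡ 0 at y ∈ {3}; g ≡ 0 at y ∈ ∅; common: ∅.
  x = 4: f ≡ 0 at y ∈ {3, 7}; g ≡ 0 at y ∈ ∅; common: ∅.
  x = 5: f ≡ 0 at y ∈ ∅; g ≡ 0 at y ∈ ∅; common: ∅.
  x = 6: f ≡ 0 at y ∈ ∅; g ≡ 0 at y ∈ ∅; common: ∅.
  x = 7: f ≡ 0 at y ∈ {2, 9}; g ≡ 0 at y ∈ ∅; common: ∅.
  x = 8: f ≡ 0 at y ∈ {2}; g ≡ 0 at y ∈ ∅; common: ∅.
  x = 9: f ≡ 0 at y ∈ {0, 8}; g ≡ 0 at y ∈ ∅; common: ∅.
  x = 10: f ≡ 0 at y ∈ ∅; g ≡ 0 at y ∈ ∅; common: ∅.
Collecting: common zeros = {(0, 0), (0, 5)}, so the count is 2.
Comparison with the Bézout bound: 2 ≤ 2 = deg(f)·deg(g), as expected for curves with no common component (the bound is attained).


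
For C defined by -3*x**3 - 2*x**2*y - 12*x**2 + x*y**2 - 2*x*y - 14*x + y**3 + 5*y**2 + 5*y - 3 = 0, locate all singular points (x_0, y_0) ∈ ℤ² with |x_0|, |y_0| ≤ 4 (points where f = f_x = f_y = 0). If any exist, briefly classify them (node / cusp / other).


Singular points: {(-1, -1)}; classification: node.

Compute partial derivatives:
  f_x = -9*x**2 - 4*x*y - 24*x + y**2 - 2*y - 14.
  f_y = -2*x**2 + 2*x*y - 2*x + 3*y**2 + 10*y + 5.
Scan x_0 ∈ {−4, ..., 4}. For each x_0, f_y(x_0, y) is a polynomial in y; find its integer roots y ∈ {−4, ..., 4}, then test f_x and f at those candidates.
  x = -4: f_y(-4, y) = 3*y**2 + 2*y - 19; no integer root y with |y| ≤ 4.
  x = -3: f_y(-3, y) = 3*y**2 + 4*y - 7; vanishes at y ∈ {1}. (-3, 1): f_x = -12 ≠ 0.
  x = -2: f_y(-2, y) = 3*y**2 + 6*y + 1; no integer root y with |y| ≤ 4.
  x = -1: f_y(-1, y) = 3*y**2 + 8*y + 5; vanishes at y ∈ {-1}. (-1, -1): f_x = 0, f = 0 — SINGULAR.
  x = 0: f_y(0, y) = 3*y**2 + 10*y + 5; no integer root y with |y| ≤ 4.
  x = 1: f_y(1, y) = 3*y**2 + 12*y + 1; no integer root y with |y| ≤ 4.
  x = 2: f_y(2, y) = 3*y**2 + 14*y - 7; no integer root y with |y| ≤ 4.
  x = 3: f_y(3, y) = 3*y**2 + 16*y - 19; vanishes at y ∈ {1}. (3, 1): f_x = -180 ≠ 0.
  x = 4: f_y(4, y) = 3*y**2 + 18*y - 35; no integer root y with |y| ≤ 4.
Only singular point on the grid: (-1, -1).
Classify: substitute x = -1 + u, y = -1 + v and expand: f = -3*u**3 - 2*u**2*v - u**2 + u*v**2 + v**3 + v**2.
No constant or linear terms (consistent with a singular point). Quadratic part: -u**2 + v**2. Cubic part: -3*u**3 - 2*u**2*v + u*v**2 + v**3.
The quadratic part v**2 - u**2 = (v − u)(v + u) splits into two distinct linear factors, so there are two distinct tangent lines y − -1 = ±(x − -1) — this is a node (ordinary double point).
Classification: node.


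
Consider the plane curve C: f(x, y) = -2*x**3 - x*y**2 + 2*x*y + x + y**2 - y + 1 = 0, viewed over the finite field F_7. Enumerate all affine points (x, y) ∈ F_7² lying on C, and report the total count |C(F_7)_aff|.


Affine F_7-points: {(0, 3), (0, 5), (1, 0), (4, 1), (4, 6), (6, 6)}; count = 6.

For each of the 49 pairs (x, y) ∈ F_7², evaluate f(x, y) mod 7. Record the zeros.
  x = 0: [0↦1, 1↦1, 2↦3, 3↦0, 4↦6, 5↦0, 6↦3]  zeros at y ∈ {3, 5}
  x = 1: [0↦0, 1↦1, 2↦2, 3↦3, 4↦4, 5↦5, 6↦6]  zeros at y ∈ {0}
  x = 2: [0↦1, 1↦3, 2↦3, 3↦1, 4↦4, 5↦5, 6↦4]  zeros at y ∈ ∅
  x = 3: [0↦6, 1↦2, 2↦1, 3↦3, 4↦1, 5↦2, 6↦6]  zeros at y ∈ ∅
  x = 4: [0↦3, 1↦0, 2↦5, 3↦4, 4↦4, 5↦5, 6↦0]  zeros at y ∈ {1, 6}
  x = 5: [0↦1, 1↦6, 2↦3, 3↦6, 4↦1, 5↦2, 6↦2]  zeros at y ∈ ∅
  x = 6: [0↦2, 1↦1, 2↦4, 3↦4, 4↦1, 5↦2, 6↦0]  zeros at y ∈ {6}
Collecting zeros: affine points = {(0, 3), (0, 5), (1, 0), (4, 1), (4, 6), (6, 6)}.
Total count |C(F_7)_aff| = 6.
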